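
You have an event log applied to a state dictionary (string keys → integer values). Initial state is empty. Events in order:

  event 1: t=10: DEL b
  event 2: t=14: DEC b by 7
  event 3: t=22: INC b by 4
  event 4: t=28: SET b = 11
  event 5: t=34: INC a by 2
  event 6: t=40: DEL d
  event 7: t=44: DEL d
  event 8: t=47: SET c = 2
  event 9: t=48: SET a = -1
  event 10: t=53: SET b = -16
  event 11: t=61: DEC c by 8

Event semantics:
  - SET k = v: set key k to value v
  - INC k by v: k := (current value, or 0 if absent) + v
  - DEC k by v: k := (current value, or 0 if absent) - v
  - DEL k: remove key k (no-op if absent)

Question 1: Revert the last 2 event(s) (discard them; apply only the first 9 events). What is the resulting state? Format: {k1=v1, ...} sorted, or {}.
Keep first 9 events (discard last 2):
  after event 1 (t=10: DEL b): {}
  after event 2 (t=14: DEC b by 7): {b=-7}
  after event 3 (t=22: INC b by 4): {b=-3}
  after event 4 (t=28: SET b = 11): {b=11}
  after event 5 (t=34: INC a by 2): {a=2, b=11}
  after event 6 (t=40: DEL d): {a=2, b=11}
  after event 7 (t=44: DEL d): {a=2, b=11}
  after event 8 (t=47: SET c = 2): {a=2, b=11, c=2}
  after event 9 (t=48: SET a = -1): {a=-1, b=11, c=2}

Answer: {a=-1, b=11, c=2}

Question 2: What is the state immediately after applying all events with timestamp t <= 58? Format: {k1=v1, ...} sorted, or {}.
Answer: {a=-1, b=-16, c=2}

Derivation:
Apply events with t <= 58 (10 events):
  after event 1 (t=10: DEL b): {}
  after event 2 (t=14: DEC b by 7): {b=-7}
  after event 3 (t=22: INC b by 4): {b=-3}
  after event 4 (t=28: SET b = 11): {b=11}
  after event 5 (t=34: INC a by 2): {a=2, b=11}
  after event 6 (t=40: DEL d): {a=2, b=11}
  after event 7 (t=44: DEL d): {a=2, b=11}
  after event 8 (t=47: SET c = 2): {a=2, b=11, c=2}
  after event 9 (t=48: SET a = -1): {a=-1, b=11, c=2}
  after event 10 (t=53: SET b = -16): {a=-1, b=-16, c=2}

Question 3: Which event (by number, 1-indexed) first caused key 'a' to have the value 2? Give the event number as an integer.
Answer: 5

Derivation:
Looking for first event where a becomes 2:
  event 5: a (absent) -> 2  <-- first match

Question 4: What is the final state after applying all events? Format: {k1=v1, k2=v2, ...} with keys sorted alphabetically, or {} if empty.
  after event 1 (t=10: DEL b): {}
  after event 2 (t=14: DEC b by 7): {b=-7}
  after event 3 (t=22: INC b by 4): {b=-3}
  after event 4 (t=28: SET b = 11): {b=11}
  after event 5 (t=34: INC a by 2): {a=2, b=11}
  after event 6 (t=40: DEL d): {a=2, b=11}
  after event 7 (t=44: DEL d): {a=2, b=11}
  after event 8 (t=47: SET c = 2): {a=2, b=11, c=2}
  after event 9 (t=48: SET a = -1): {a=-1, b=11, c=2}
  after event 10 (t=53: SET b = -16): {a=-1, b=-16, c=2}
  after event 11 (t=61: DEC c by 8): {a=-1, b=-16, c=-6}

Answer: {a=-1, b=-16, c=-6}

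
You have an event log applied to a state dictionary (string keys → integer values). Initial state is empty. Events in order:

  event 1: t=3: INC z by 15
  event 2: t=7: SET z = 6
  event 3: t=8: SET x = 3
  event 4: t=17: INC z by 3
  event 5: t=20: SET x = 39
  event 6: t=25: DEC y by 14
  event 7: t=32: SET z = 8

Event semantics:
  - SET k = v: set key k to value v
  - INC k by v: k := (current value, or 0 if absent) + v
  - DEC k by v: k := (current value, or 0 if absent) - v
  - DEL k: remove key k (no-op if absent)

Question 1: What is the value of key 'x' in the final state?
Answer: 39

Derivation:
Track key 'x' through all 7 events:
  event 1 (t=3: INC z by 15): x unchanged
  event 2 (t=7: SET z = 6): x unchanged
  event 3 (t=8: SET x = 3): x (absent) -> 3
  event 4 (t=17: INC z by 3): x unchanged
  event 5 (t=20: SET x = 39): x 3 -> 39
  event 6 (t=25: DEC y by 14): x unchanged
  event 7 (t=32: SET z = 8): x unchanged
Final: x = 39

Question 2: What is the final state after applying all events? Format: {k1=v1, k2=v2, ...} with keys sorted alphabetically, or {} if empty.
  after event 1 (t=3: INC z by 15): {z=15}
  after event 2 (t=7: SET z = 6): {z=6}
  after event 3 (t=8: SET x = 3): {x=3, z=6}
  after event 4 (t=17: INC z by 3): {x=3, z=9}
  after event 5 (t=20: SET x = 39): {x=39, z=9}
  after event 6 (t=25: DEC y by 14): {x=39, y=-14, z=9}
  after event 7 (t=32: SET z = 8): {x=39, y=-14, z=8}

Answer: {x=39, y=-14, z=8}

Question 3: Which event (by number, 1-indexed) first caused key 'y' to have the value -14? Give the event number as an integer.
Looking for first event where y becomes -14:
  event 6: y (absent) -> -14  <-- first match

Answer: 6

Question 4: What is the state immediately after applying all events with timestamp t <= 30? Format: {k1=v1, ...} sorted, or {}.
Apply events with t <= 30 (6 events):
  after event 1 (t=3: INC z by 15): {z=15}
  after event 2 (t=7: SET z = 6): {z=6}
  after event 3 (t=8: SET x = 3): {x=3, z=6}
  after event 4 (t=17: INC z by 3): {x=3, z=9}
  after event 5 (t=20: SET x = 39): {x=39, z=9}
  after event 6 (t=25: DEC y by 14): {x=39, y=-14, z=9}

Answer: {x=39, y=-14, z=9}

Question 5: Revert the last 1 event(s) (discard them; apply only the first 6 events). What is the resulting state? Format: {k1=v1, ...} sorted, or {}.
Answer: {x=39, y=-14, z=9}

Derivation:
Keep first 6 events (discard last 1):
  after event 1 (t=3: INC z by 15): {z=15}
  after event 2 (t=7: SET z = 6): {z=6}
  after event 3 (t=8: SET x = 3): {x=3, z=6}
  after event 4 (t=17: INC z by 3): {x=3, z=9}
  after event 5 (t=20: SET x = 39): {x=39, z=9}
  after event 6 (t=25: DEC y by 14): {x=39, y=-14, z=9}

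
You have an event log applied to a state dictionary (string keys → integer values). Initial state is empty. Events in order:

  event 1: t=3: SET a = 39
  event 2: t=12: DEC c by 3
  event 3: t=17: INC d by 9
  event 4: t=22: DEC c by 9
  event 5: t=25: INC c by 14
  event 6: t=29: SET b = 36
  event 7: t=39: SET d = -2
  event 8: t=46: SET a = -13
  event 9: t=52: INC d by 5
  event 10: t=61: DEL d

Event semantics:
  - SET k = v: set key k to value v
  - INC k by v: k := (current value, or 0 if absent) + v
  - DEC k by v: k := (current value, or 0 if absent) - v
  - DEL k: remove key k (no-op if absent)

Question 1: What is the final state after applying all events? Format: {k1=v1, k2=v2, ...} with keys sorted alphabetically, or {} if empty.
  after event 1 (t=3: SET a = 39): {a=39}
  after event 2 (t=12: DEC c by 3): {a=39, c=-3}
  after event 3 (t=17: INC d by 9): {a=39, c=-3, d=9}
  after event 4 (t=22: DEC c by 9): {a=39, c=-12, d=9}
  after event 5 (t=25: INC c by 14): {a=39, c=2, d=9}
  after event 6 (t=29: SET b = 36): {a=39, b=36, c=2, d=9}
  after event 7 (t=39: SET d = -2): {a=39, b=36, c=2, d=-2}
  after event 8 (t=46: SET a = -13): {a=-13, b=36, c=2, d=-2}
  after event 9 (t=52: INC d by 5): {a=-13, b=36, c=2, d=3}
  after event 10 (t=61: DEL d): {a=-13, b=36, c=2}

Answer: {a=-13, b=36, c=2}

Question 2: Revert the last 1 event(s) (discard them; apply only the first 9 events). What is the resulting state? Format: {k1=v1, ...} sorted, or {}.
Keep first 9 events (discard last 1):
  after event 1 (t=3: SET a = 39): {a=39}
  after event 2 (t=12: DEC c by 3): {a=39, c=-3}
  after event 3 (t=17: INC d by 9): {a=39, c=-3, d=9}
  after event 4 (t=22: DEC c by 9): {a=39, c=-12, d=9}
  after event 5 (t=25: INC c by 14): {a=39, c=2, d=9}
  after event 6 (t=29: SET b = 36): {a=39, b=36, c=2, d=9}
  after event 7 (t=39: SET d = -2): {a=39, b=36, c=2, d=-2}
  after event 8 (t=46: SET a = -13): {a=-13, b=36, c=2, d=-2}
  after event 9 (t=52: INC d by 5): {a=-13, b=36, c=2, d=3}

Answer: {a=-13, b=36, c=2, d=3}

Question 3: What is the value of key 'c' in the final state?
Answer: 2

Derivation:
Track key 'c' through all 10 events:
  event 1 (t=3: SET a = 39): c unchanged
  event 2 (t=12: DEC c by 3): c (absent) -> -3
  event 3 (t=17: INC d by 9): c unchanged
  event 4 (t=22: DEC c by 9): c -3 -> -12
  event 5 (t=25: INC c by 14): c -12 -> 2
  event 6 (t=29: SET b = 36): c unchanged
  event 7 (t=39: SET d = -2): c unchanged
  event 8 (t=46: SET a = -13): c unchanged
  event 9 (t=52: INC d by 5): c unchanged
  event 10 (t=61: DEL d): c unchanged
Final: c = 2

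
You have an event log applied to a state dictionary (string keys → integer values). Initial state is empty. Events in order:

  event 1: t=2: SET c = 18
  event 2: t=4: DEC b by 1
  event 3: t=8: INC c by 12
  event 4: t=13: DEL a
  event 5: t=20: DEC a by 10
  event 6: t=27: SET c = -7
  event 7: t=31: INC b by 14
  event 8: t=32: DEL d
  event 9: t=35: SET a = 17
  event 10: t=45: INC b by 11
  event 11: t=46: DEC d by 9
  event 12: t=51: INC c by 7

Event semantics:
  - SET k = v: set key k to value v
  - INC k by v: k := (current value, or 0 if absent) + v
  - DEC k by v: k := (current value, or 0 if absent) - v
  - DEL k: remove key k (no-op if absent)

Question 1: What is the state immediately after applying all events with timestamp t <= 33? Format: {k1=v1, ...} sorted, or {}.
Apply events with t <= 33 (8 events):
  after event 1 (t=2: SET c = 18): {c=18}
  after event 2 (t=4: DEC b by 1): {b=-1, c=18}
  after event 3 (t=8: INC c by 12): {b=-1, c=30}
  after event 4 (t=13: DEL a): {b=-1, c=30}
  after event 5 (t=20: DEC a by 10): {a=-10, b=-1, c=30}
  after event 6 (t=27: SET c = -7): {a=-10, b=-1, c=-7}
  after event 7 (t=31: INC b by 14): {a=-10, b=13, c=-7}
  after event 8 (t=32: DEL d): {a=-10, b=13, c=-7}

Answer: {a=-10, b=13, c=-7}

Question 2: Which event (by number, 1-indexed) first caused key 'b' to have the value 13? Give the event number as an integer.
Answer: 7

Derivation:
Looking for first event where b becomes 13:
  event 2: b = -1
  event 3: b = -1
  event 4: b = -1
  event 5: b = -1
  event 6: b = -1
  event 7: b -1 -> 13  <-- first match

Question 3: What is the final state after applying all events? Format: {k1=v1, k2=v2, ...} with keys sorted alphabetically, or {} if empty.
  after event 1 (t=2: SET c = 18): {c=18}
  after event 2 (t=4: DEC b by 1): {b=-1, c=18}
  after event 3 (t=8: INC c by 12): {b=-1, c=30}
  after event 4 (t=13: DEL a): {b=-1, c=30}
  after event 5 (t=20: DEC a by 10): {a=-10, b=-1, c=30}
  after event 6 (t=27: SET c = -7): {a=-10, b=-1, c=-7}
  after event 7 (t=31: INC b by 14): {a=-10, b=13, c=-7}
  after event 8 (t=32: DEL d): {a=-10, b=13, c=-7}
  after event 9 (t=35: SET a = 17): {a=17, b=13, c=-7}
  after event 10 (t=45: INC b by 11): {a=17, b=24, c=-7}
  after event 11 (t=46: DEC d by 9): {a=17, b=24, c=-7, d=-9}
  after event 12 (t=51: INC c by 7): {a=17, b=24, c=0, d=-9}

Answer: {a=17, b=24, c=0, d=-9}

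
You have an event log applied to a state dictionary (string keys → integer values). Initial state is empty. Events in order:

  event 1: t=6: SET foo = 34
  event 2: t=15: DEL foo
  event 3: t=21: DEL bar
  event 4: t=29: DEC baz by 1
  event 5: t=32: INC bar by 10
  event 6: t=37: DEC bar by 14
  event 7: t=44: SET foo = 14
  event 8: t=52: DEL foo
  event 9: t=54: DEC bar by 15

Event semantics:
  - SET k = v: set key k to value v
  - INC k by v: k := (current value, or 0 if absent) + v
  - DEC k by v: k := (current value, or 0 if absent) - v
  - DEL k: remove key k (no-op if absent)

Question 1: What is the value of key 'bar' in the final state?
Track key 'bar' through all 9 events:
  event 1 (t=6: SET foo = 34): bar unchanged
  event 2 (t=15: DEL foo): bar unchanged
  event 3 (t=21: DEL bar): bar (absent) -> (absent)
  event 4 (t=29: DEC baz by 1): bar unchanged
  event 5 (t=32: INC bar by 10): bar (absent) -> 10
  event 6 (t=37: DEC bar by 14): bar 10 -> -4
  event 7 (t=44: SET foo = 14): bar unchanged
  event 8 (t=52: DEL foo): bar unchanged
  event 9 (t=54: DEC bar by 15): bar -4 -> -19
Final: bar = -19

Answer: -19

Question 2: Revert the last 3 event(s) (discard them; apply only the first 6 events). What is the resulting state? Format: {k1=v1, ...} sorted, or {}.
Keep first 6 events (discard last 3):
  after event 1 (t=6: SET foo = 34): {foo=34}
  after event 2 (t=15: DEL foo): {}
  after event 3 (t=21: DEL bar): {}
  after event 4 (t=29: DEC baz by 1): {baz=-1}
  after event 5 (t=32: INC bar by 10): {bar=10, baz=-1}
  after event 6 (t=37: DEC bar by 14): {bar=-4, baz=-1}

Answer: {bar=-4, baz=-1}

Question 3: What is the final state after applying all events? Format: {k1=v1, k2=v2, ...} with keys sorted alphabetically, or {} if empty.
Answer: {bar=-19, baz=-1}

Derivation:
  after event 1 (t=6: SET foo = 34): {foo=34}
  after event 2 (t=15: DEL foo): {}
  after event 3 (t=21: DEL bar): {}
  after event 4 (t=29: DEC baz by 1): {baz=-1}
  after event 5 (t=32: INC bar by 10): {bar=10, baz=-1}
  after event 6 (t=37: DEC bar by 14): {bar=-4, baz=-1}
  after event 7 (t=44: SET foo = 14): {bar=-4, baz=-1, foo=14}
  after event 8 (t=52: DEL foo): {bar=-4, baz=-1}
  after event 9 (t=54: DEC bar by 15): {bar=-19, baz=-1}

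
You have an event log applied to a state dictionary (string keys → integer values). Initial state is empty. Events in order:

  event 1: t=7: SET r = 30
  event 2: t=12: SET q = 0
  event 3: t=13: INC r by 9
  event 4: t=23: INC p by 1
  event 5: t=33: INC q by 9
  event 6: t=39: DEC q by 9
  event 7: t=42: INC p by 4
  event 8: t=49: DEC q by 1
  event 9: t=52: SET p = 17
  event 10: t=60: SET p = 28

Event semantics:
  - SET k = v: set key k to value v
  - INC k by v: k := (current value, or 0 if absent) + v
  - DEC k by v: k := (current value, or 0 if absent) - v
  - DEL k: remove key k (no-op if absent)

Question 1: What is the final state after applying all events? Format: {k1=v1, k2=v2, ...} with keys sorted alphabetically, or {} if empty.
  after event 1 (t=7: SET r = 30): {r=30}
  after event 2 (t=12: SET q = 0): {q=0, r=30}
  after event 3 (t=13: INC r by 9): {q=0, r=39}
  after event 4 (t=23: INC p by 1): {p=1, q=0, r=39}
  after event 5 (t=33: INC q by 9): {p=1, q=9, r=39}
  after event 6 (t=39: DEC q by 9): {p=1, q=0, r=39}
  after event 7 (t=42: INC p by 4): {p=5, q=0, r=39}
  after event 8 (t=49: DEC q by 1): {p=5, q=-1, r=39}
  after event 9 (t=52: SET p = 17): {p=17, q=-1, r=39}
  after event 10 (t=60: SET p = 28): {p=28, q=-1, r=39}

Answer: {p=28, q=-1, r=39}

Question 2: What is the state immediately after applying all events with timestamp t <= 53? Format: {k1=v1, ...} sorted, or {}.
Answer: {p=17, q=-1, r=39}

Derivation:
Apply events with t <= 53 (9 events):
  after event 1 (t=7: SET r = 30): {r=30}
  after event 2 (t=12: SET q = 0): {q=0, r=30}
  after event 3 (t=13: INC r by 9): {q=0, r=39}
  after event 4 (t=23: INC p by 1): {p=1, q=0, r=39}
  after event 5 (t=33: INC q by 9): {p=1, q=9, r=39}
  after event 6 (t=39: DEC q by 9): {p=1, q=0, r=39}
  after event 7 (t=42: INC p by 4): {p=5, q=0, r=39}
  after event 8 (t=49: DEC q by 1): {p=5, q=-1, r=39}
  after event 9 (t=52: SET p = 17): {p=17, q=-1, r=39}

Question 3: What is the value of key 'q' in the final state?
Answer: -1

Derivation:
Track key 'q' through all 10 events:
  event 1 (t=7: SET r = 30): q unchanged
  event 2 (t=12: SET q = 0): q (absent) -> 0
  event 3 (t=13: INC r by 9): q unchanged
  event 4 (t=23: INC p by 1): q unchanged
  event 5 (t=33: INC q by 9): q 0 -> 9
  event 6 (t=39: DEC q by 9): q 9 -> 0
  event 7 (t=42: INC p by 4): q unchanged
  event 8 (t=49: DEC q by 1): q 0 -> -1
  event 9 (t=52: SET p = 17): q unchanged
  event 10 (t=60: SET p = 28): q unchanged
Final: q = -1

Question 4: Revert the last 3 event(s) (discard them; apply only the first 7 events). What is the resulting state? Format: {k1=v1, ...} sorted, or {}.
Answer: {p=5, q=0, r=39}

Derivation:
Keep first 7 events (discard last 3):
  after event 1 (t=7: SET r = 30): {r=30}
  after event 2 (t=12: SET q = 0): {q=0, r=30}
  after event 3 (t=13: INC r by 9): {q=0, r=39}
  after event 4 (t=23: INC p by 1): {p=1, q=0, r=39}
  after event 5 (t=33: INC q by 9): {p=1, q=9, r=39}
  after event 6 (t=39: DEC q by 9): {p=1, q=0, r=39}
  after event 7 (t=42: INC p by 4): {p=5, q=0, r=39}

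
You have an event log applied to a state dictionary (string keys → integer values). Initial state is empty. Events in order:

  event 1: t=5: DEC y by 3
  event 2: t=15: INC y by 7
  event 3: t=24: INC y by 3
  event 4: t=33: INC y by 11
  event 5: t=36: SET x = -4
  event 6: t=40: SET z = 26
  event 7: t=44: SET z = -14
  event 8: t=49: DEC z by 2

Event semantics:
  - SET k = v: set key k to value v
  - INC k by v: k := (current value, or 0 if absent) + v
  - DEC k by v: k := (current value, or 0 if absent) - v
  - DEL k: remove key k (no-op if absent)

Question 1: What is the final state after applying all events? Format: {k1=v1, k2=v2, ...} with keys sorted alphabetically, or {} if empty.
  after event 1 (t=5: DEC y by 3): {y=-3}
  after event 2 (t=15: INC y by 7): {y=4}
  after event 3 (t=24: INC y by 3): {y=7}
  after event 4 (t=33: INC y by 11): {y=18}
  after event 5 (t=36: SET x = -4): {x=-4, y=18}
  after event 6 (t=40: SET z = 26): {x=-4, y=18, z=26}
  after event 7 (t=44: SET z = -14): {x=-4, y=18, z=-14}
  after event 8 (t=49: DEC z by 2): {x=-4, y=18, z=-16}

Answer: {x=-4, y=18, z=-16}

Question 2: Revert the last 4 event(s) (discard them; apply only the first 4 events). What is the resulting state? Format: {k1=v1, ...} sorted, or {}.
Answer: {y=18}

Derivation:
Keep first 4 events (discard last 4):
  after event 1 (t=5: DEC y by 3): {y=-3}
  after event 2 (t=15: INC y by 7): {y=4}
  after event 3 (t=24: INC y by 3): {y=7}
  after event 4 (t=33: INC y by 11): {y=18}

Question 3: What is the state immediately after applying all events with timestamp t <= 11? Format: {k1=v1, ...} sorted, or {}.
Answer: {y=-3}

Derivation:
Apply events with t <= 11 (1 events):
  after event 1 (t=5: DEC y by 3): {y=-3}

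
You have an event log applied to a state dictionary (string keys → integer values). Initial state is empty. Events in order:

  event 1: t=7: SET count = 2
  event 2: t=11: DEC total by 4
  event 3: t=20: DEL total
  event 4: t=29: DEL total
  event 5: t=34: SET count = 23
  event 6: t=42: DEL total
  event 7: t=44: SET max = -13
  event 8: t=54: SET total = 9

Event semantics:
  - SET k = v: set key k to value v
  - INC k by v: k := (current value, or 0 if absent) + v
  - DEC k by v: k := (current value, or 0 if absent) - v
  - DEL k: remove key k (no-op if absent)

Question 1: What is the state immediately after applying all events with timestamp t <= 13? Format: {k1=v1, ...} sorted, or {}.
Apply events with t <= 13 (2 events):
  after event 1 (t=7: SET count = 2): {count=2}
  after event 2 (t=11: DEC total by 4): {count=2, total=-4}

Answer: {count=2, total=-4}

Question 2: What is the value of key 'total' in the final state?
Answer: 9

Derivation:
Track key 'total' through all 8 events:
  event 1 (t=7: SET count = 2): total unchanged
  event 2 (t=11: DEC total by 4): total (absent) -> -4
  event 3 (t=20: DEL total): total -4 -> (absent)
  event 4 (t=29: DEL total): total (absent) -> (absent)
  event 5 (t=34: SET count = 23): total unchanged
  event 6 (t=42: DEL total): total (absent) -> (absent)
  event 7 (t=44: SET max = -13): total unchanged
  event 8 (t=54: SET total = 9): total (absent) -> 9
Final: total = 9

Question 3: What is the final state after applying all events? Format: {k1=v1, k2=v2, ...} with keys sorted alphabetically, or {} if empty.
Answer: {count=23, max=-13, total=9}

Derivation:
  after event 1 (t=7: SET count = 2): {count=2}
  after event 2 (t=11: DEC total by 4): {count=2, total=-4}
  after event 3 (t=20: DEL total): {count=2}
  after event 4 (t=29: DEL total): {count=2}
  after event 5 (t=34: SET count = 23): {count=23}
  after event 6 (t=42: DEL total): {count=23}
  after event 7 (t=44: SET max = -13): {count=23, max=-13}
  after event 8 (t=54: SET total = 9): {count=23, max=-13, total=9}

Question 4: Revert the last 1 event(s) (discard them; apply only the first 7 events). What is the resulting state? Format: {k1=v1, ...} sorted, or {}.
Keep first 7 events (discard last 1):
  after event 1 (t=7: SET count = 2): {count=2}
  after event 2 (t=11: DEC total by 4): {count=2, total=-4}
  after event 3 (t=20: DEL total): {count=2}
  after event 4 (t=29: DEL total): {count=2}
  after event 5 (t=34: SET count = 23): {count=23}
  after event 6 (t=42: DEL total): {count=23}
  after event 7 (t=44: SET max = -13): {count=23, max=-13}

Answer: {count=23, max=-13}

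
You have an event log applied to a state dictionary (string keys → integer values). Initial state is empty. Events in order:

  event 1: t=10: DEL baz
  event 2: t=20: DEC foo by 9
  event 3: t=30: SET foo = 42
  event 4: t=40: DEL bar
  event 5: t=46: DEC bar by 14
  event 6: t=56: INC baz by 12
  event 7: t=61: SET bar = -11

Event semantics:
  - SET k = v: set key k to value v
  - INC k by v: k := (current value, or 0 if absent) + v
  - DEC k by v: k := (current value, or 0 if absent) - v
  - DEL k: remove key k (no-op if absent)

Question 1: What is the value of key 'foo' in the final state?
Answer: 42

Derivation:
Track key 'foo' through all 7 events:
  event 1 (t=10: DEL baz): foo unchanged
  event 2 (t=20: DEC foo by 9): foo (absent) -> -9
  event 3 (t=30: SET foo = 42): foo -9 -> 42
  event 4 (t=40: DEL bar): foo unchanged
  event 5 (t=46: DEC bar by 14): foo unchanged
  event 6 (t=56: INC baz by 12): foo unchanged
  event 7 (t=61: SET bar = -11): foo unchanged
Final: foo = 42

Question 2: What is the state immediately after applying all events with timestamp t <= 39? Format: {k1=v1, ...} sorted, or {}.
Apply events with t <= 39 (3 events):
  after event 1 (t=10: DEL baz): {}
  after event 2 (t=20: DEC foo by 9): {foo=-9}
  after event 3 (t=30: SET foo = 42): {foo=42}

Answer: {foo=42}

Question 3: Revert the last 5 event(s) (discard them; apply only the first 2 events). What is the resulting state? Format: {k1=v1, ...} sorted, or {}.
Keep first 2 events (discard last 5):
  after event 1 (t=10: DEL baz): {}
  after event 2 (t=20: DEC foo by 9): {foo=-9}

Answer: {foo=-9}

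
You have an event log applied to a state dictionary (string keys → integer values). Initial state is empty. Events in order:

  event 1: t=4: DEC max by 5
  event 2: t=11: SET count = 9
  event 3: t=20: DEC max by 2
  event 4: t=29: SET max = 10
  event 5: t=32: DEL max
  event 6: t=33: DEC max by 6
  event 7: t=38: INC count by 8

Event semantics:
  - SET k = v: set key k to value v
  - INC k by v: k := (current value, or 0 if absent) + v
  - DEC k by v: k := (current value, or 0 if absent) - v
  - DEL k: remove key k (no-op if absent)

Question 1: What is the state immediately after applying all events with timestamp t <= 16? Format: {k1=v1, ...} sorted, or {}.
Answer: {count=9, max=-5}

Derivation:
Apply events with t <= 16 (2 events):
  after event 1 (t=4: DEC max by 5): {max=-5}
  after event 2 (t=11: SET count = 9): {count=9, max=-5}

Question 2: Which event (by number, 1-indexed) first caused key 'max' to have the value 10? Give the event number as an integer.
Answer: 4

Derivation:
Looking for first event where max becomes 10:
  event 1: max = -5
  event 2: max = -5
  event 3: max = -7
  event 4: max -7 -> 10  <-- first match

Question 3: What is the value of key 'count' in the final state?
Answer: 17

Derivation:
Track key 'count' through all 7 events:
  event 1 (t=4: DEC max by 5): count unchanged
  event 2 (t=11: SET count = 9): count (absent) -> 9
  event 3 (t=20: DEC max by 2): count unchanged
  event 4 (t=29: SET max = 10): count unchanged
  event 5 (t=32: DEL max): count unchanged
  event 6 (t=33: DEC max by 6): count unchanged
  event 7 (t=38: INC count by 8): count 9 -> 17
Final: count = 17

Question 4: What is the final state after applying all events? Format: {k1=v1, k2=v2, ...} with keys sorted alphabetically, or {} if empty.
Answer: {count=17, max=-6}

Derivation:
  after event 1 (t=4: DEC max by 5): {max=-5}
  after event 2 (t=11: SET count = 9): {count=9, max=-5}
  after event 3 (t=20: DEC max by 2): {count=9, max=-7}
  after event 4 (t=29: SET max = 10): {count=9, max=10}
  after event 5 (t=32: DEL max): {count=9}
  after event 6 (t=33: DEC max by 6): {count=9, max=-6}
  after event 7 (t=38: INC count by 8): {count=17, max=-6}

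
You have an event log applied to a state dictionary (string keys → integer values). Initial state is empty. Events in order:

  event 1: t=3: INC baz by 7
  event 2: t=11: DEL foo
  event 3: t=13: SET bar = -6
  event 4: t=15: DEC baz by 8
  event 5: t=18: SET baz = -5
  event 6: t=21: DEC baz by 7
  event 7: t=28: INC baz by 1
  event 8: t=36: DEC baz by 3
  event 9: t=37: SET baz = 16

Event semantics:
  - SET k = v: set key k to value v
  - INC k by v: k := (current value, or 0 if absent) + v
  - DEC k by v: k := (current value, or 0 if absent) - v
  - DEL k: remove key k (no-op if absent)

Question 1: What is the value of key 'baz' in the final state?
Answer: 16

Derivation:
Track key 'baz' through all 9 events:
  event 1 (t=3: INC baz by 7): baz (absent) -> 7
  event 2 (t=11: DEL foo): baz unchanged
  event 3 (t=13: SET bar = -6): baz unchanged
  event 4 (t=15: DEC baz by 8): baz 7 -> -1
  event 5 (t=18: SET baz = -5): baz -1 -> -5
  event 6 (t=21: DEC baz by 7): baz -5 -> -12
  event 7 (t=28: INC baz by 1): baz -12 -> -11
  event 8 (t=36: DEC baz by 3): baz -11 -> -14
  event 9 (t=37: SET baz = 16): baz -14 -> 16
Final: baz = 16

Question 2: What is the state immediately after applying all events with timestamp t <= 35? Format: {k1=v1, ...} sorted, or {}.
Apply events with t <= 35 (7 events):
  after event 1 (t=3: INC baz by 7): {baz=7}
  after event 2 (t=11: DEL foo): {baz=7}
  after event 3 (t=13: SET bar = -6): {bar=-6, baz=7}
  after event 4 (t=15: DEC baz by 8): {bar=-6, baz=-1}
  after event 5 (t=18: SET baz = -5): {bar=-6, baz=-5}
  after event 6 (t=21: DEC baz by 7): {bar=-6, baz=-12}
  after event 7 (t=28: INC baz by 1): {bar=-6, baz=-11}

Answer: {bar=-6, baz=-11}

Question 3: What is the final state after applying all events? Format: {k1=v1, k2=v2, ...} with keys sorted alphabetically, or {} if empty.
  after event 1 (t=3: INC baz by 7): {baz=7}
  after event 2 (t=11: DEL foo): {baz=7}
  after event 3 (t=13: SET bar = -6): {bar=-6, baz=7}
  after event 4 (t=15: DEC baz by 8): {bar=-6, baz=-1}
  after event 5 (t=18: SET baz = -5): {bar=-6, baz=-5}
  after event 6 (t=21: DEC baz by 7): {bar=-6, baz=-12}
  after event 7 (t=28: INC baz by 1): {bar=-6, baz=-11}
  after event 8 (t=36: DEC baz by 3): {bar=-6, baz=-14}
  after event 9 (t=37: SET baz = 16): {bar=-6, baz=16}

Answer: {bar=-6, baz=16}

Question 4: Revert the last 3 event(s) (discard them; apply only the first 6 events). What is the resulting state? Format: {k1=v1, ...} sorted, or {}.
Answer: {bar=-6, baz=-12}

Derivation:
Keep first 6 events (discard last 3):
  after event 1 (t=3: INC baz by 7): {baz=7}
  after event 2 (t=11: DEL foo): {baz=7}
  after event 3 (t=13: SET bar = -6): {bar=-6, baz=7}
  after event 4 (t=15: DEC baz by 8): {bar=-6, baz=-1}
  after event 5 (t=18: SET baz = -5): {bar=-6, baz=-5}
  after event 6 (t=21: DEC baz by 7): {bar=-6, baz=-12}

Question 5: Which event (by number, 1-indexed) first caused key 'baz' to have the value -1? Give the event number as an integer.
Looking for first event where baz becomes -1:
  event 1: baz = 7
  event 2: baz = 7
  event 3: baz = 7
  event 4: baz 7 -> -1  <-- first match

Answer: 4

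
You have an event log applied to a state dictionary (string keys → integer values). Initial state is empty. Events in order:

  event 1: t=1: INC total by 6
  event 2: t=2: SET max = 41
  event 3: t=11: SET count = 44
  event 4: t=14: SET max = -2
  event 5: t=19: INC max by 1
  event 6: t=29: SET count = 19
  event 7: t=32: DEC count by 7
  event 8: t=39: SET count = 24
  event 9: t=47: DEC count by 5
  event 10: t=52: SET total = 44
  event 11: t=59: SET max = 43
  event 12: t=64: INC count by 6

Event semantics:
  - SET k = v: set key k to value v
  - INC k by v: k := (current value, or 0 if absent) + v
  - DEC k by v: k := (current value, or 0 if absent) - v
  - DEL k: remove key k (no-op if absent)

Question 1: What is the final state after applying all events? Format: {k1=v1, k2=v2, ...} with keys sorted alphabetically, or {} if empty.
Answer: {count=25, max=43, total=44}

Derivation:
  after event 1 (t=1: INC total by 6): {total=6}
  after event 2 (t=2: SET max = 41): {max=41, total=6}
  after event 3 (t=11: SET count = 44): {count=44, max=41, total=6}
  after event 4 (t=14: SET max = -2): {count=44, max=-2, total=6}
  after event 5 (t=19: INC max by 1): {count=44, max=-1, total=6}
  after event 6 (t=29: SET count = 19): {count=19, max=-1, total=6}
  after event 7 (t=32: DEC count by 7): {count=12, max=-1, total=6}
  after event 8 (t=39: SET count = 24): {count=24, max=-1, total=6}
  after event 9 (t=47: DEC count by 5): {count=19, max=-1, total=6}
  after event 10 (t=52: SET total = 44): {count=19, max=-1, total=44}
  after event 11 (t=59: SET max = 43): {count=19, max=43, total=44}
  after event 12 (t=64: INC count by 6): {count=25, max=43, total=44}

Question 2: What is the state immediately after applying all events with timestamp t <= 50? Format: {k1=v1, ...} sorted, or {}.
Answer: {count=19, max=-1, total=6}

Derivation:
Apply events with t <= 50 (9 events):
  after event 1 (t=1: INC total by 6): {total=6}
  after event 2 (t=2: SET max = 41): {max=41, total=6}
  after event 3 (t=11: SET count = 44): {count=44, max=41, total=6}
  after event 4 (t=14: SET max = -2): {count=44, max=-2, total=6}
  after event 5 (t=19: INC max by 1): {count=44, max=-1, total=6}
  after event 6 (t=29: SET count = 19): {count=19, max=-1, total=6}
  after event 7 (t=32: DEC count by 7): {count=12, max=-1, total=6}
  after event 8 (t=39: SET count = 24): {count=24, max=-1, total=6}
  after event 9 (t=47: DEC count by 5): {count=19, max=-1, total=6}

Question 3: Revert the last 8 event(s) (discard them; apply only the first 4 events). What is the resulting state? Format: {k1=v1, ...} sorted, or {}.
Keep first 4 events (discard last 8):
  after event 1 (t=1: INC total by 6): {total=6}
  after event 2 (t=2: SET max = 41): {max=41, total=6}
  after event 3 (t=11: SET count = 44): {count=44, max=41, total=6}
  after event 4 (t=14: SET max = -2): {count=44, max=-2, total=6}

Answer: {count=44, max=-2, total=6}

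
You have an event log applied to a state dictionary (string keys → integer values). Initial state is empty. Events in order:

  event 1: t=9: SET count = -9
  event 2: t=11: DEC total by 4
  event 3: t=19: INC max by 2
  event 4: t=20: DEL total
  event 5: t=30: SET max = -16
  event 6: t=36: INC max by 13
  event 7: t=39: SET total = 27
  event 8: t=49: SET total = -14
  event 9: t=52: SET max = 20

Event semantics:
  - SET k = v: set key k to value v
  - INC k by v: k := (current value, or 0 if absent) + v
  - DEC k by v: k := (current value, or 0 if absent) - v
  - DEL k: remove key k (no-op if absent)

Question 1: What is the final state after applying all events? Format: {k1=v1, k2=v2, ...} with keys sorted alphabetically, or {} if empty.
Answer: {count=-9, max=20, total=-14}

Derivation:
  after event 1 (t=9: SET count = -9): {count=-9}
  after event 2 (t=11: DEC total by 4): {count=-9, total=-4}
  after event 3 (t=19: INC max by 2): {count=-9, max=2, total=-4}
  after event 4 (t=20: DEL total): {count=-9, max=2}
  after event 5 (t=30: SET max = -16): {count=-9, max=-16}
  after event 6 (t=36: INC max by 13): {count=-9, max=-3}
  after event 7 (t=39: SET total = 27): {count=-9, max=-3, total=27}
  after event 8 (t=49: SET total = -14): {count=-9, max=-3, total=-14}
  after event 9 (t=52: SET max = 20): {count=-9, max=20, total=-14}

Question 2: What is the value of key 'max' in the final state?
Answer: 20

Derivation:
Track key 'max' through all 9 events:
  event 1 (t=9: SET count = -9): max unchanged
  event 2 (t=11: DEC total by 4): max unchanged
  event 3 (t=19: INC max by 2): max (absent) -> 2
  event 4 (t=20: DEL total): max unchanged
  event 5 (t=30: SET max = -16): max 2 -> -16
  event 6 (t=36: INC max by 13): max -16 -> -3
  event 7 (t=39: SET total = 27): max unchanged
  event 8 (t=49: SET total = -14): max unchanged
  event 9 (t=52: SET max = 20): max -3 -> 20
Final: max = 20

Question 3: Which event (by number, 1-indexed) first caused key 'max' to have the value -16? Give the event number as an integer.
Answer: 5

Derivation:
Looking for first event where max becomes -16:
  event 3: max = 2
  event 4: max = 2
  event 5: max 2 -> -16  <-- first match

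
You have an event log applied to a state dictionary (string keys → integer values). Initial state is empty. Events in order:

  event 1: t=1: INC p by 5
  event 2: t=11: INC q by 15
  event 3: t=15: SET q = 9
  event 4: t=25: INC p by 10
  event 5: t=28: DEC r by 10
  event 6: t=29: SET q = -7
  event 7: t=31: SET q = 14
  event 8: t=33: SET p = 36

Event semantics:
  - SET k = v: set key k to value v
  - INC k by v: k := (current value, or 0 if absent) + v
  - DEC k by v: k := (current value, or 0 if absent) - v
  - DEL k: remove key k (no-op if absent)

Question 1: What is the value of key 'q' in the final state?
Track key 'q' through all 8 events:
  event 1 (t=1: INC p by 5): q unchanged
  event 2 (t=11: INC q by 15): q (absent) -> 15
  event 3 (t=15: SET q = 9): q 15 -> 9
  event 4 (t=25: INC p by 10): q unchanged
  event 5 (t=28: DEC r by 10): q unchanged
  event 6 (t=29: SET q = -7): q 9 -> -7
  event 7 (t=31: SET q = 14): q -7 -> 14
  event 8 (t=33: SET p = 36): q unchanged
Final: q = 14

Answer: 14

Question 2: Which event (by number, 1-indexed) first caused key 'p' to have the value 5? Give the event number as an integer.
Answer: 1

Derivation:
Looking for first event where p becomes 5:
  event 1: p (absent) -> 5  <-- first match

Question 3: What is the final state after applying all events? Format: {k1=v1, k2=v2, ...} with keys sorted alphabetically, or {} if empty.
  after event 1 (t=1: INC p by 5): {p=5}
  after event 2 (t=11: INC q by 15): {p=5, q=15}
  after event 3 (t=15: SET q = 9): {p=5, q=9}
  after event 4 (t=25: INC p by 10): {p=15, q=9}
  after event 5 (t=28: DEC r by 10): {p=15, q=9, r=-10}
  after event 6 (t=29: SET q = -7): {p=15, q=-7, r=-10}
  after event 7 (t=31: SET q = 14): {p=15, q=14, r=-10}
  after event 8 (t=33: SET p = 36): {p=36, q=14, r=-10}

Answer: {p=36, q=14, r=-10}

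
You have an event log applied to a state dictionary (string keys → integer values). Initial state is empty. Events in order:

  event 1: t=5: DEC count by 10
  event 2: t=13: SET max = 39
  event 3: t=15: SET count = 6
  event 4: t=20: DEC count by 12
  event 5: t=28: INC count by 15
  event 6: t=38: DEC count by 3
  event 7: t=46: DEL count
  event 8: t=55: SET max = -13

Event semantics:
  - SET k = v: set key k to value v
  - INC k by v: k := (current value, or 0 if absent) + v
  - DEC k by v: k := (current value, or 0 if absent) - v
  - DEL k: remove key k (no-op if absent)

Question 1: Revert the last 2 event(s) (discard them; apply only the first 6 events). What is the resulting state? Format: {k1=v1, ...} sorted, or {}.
Answer: {count=6, max=39}

Derivation:
Keep first 6 events (discard last 2):
  after event 1 (t=5: DEC count by 10): {count=-10}
  after event 2 (t=13: SET max = 39): {count=-10, max=39}
  after event 3 (t=15: SET count = 6): {count=6, max=39}
  after event 4 (t=20: DEC count by 12): {count=-6, max=39}
  after event 5 (t=28: INC count by 15): {count=9, max=39}
  after event 6 (t=38: DEC count by 3): {count=6, max=39}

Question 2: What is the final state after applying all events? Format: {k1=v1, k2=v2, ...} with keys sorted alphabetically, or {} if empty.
  after event 1 (t=5: DEC count by 10): {count=-10}
  after event 2 (t=13: SET max = 39): {count=-10, max=39}
  after event 3 (t=15: SET count = 6): {count=6, max=39}
  after event 4 (t=20: DEC count by 12): {count=-6, max=39}
  after event 5 (t=28: INC count by 15): {count=9, max=39}
  after event 6 (t=38: DEC count by 3): {count=6, max=39}
  after event 7 (t=46: DEL count): {max=39}
  after event 8 (t=55: SET max = -13): {max=-13}

Answer: {max=-13}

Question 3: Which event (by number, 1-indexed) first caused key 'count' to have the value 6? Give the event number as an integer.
Answer: 3

Derivation:
Looking for first event where count becomes 6:
  event 1: count = -10
  event 2: count = -10
  event 3: count -10 -> 6  <-- first match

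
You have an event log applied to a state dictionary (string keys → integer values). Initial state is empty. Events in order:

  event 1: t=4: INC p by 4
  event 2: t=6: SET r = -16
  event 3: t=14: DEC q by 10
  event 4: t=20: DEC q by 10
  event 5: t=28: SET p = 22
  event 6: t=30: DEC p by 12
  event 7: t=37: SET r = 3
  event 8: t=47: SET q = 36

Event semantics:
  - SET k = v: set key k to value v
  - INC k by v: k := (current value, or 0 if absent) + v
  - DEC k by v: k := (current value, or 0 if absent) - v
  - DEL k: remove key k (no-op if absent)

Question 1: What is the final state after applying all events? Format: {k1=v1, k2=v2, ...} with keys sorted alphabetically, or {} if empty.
Answer: {p=10, q=36, r=3}

Derivation:
  after event 1 (t=4: INC p by 4): {p=4}
  after event 2 (t=6: SET r = -16): {p=4, r=-16}
  after event 3 (t=14: DEC q by 10): {p=4, q=-10, r=-16}
  after event 4 (t=20: DEC q by 10): {p=4, q=-20, r=-16}
  after event 5 (t=28: SET p = 22): {p=22, q=-20, r=-16}
  after event 6 (t=30: DEC p by 12): {p=10, q=-20, r=-16}
  after event 7 (t=37: SET r = 3): {p=10, q=-20, r=3}
  after event 8 (t=47: SET q = 36): {p=10, q=36, r=3}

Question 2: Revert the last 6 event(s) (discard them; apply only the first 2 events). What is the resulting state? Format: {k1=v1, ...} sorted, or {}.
Answer: {p=4, r=-16}

Derivation:
Keep first 2 events (discard last 6):
  after event 1 (t=4: INC p by 4): {p=4}
  after event 2 (t=6: SET r = -16): {p=4, r=-16}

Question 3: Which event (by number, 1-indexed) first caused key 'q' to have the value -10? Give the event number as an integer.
Answer: 3

Derivation:
Looking for first event where q becomes -10:
  event 3: q (absent) -> -10  <-- first match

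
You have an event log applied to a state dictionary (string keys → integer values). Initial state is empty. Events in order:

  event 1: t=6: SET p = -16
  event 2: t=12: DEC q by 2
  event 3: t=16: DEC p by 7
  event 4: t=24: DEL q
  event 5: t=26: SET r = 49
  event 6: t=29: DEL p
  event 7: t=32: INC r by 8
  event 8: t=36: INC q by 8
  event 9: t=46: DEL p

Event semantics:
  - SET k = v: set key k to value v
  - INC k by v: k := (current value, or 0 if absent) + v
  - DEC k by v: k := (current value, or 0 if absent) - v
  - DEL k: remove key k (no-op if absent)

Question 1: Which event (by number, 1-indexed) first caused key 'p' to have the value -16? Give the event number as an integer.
Answer: 1

Derivation:
Looking for first event where p becomes -16:
  event 1: p (absent) -> -16  <-- first match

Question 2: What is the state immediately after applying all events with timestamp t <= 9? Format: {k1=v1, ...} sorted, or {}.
Answer: {p=-16}

Derivation:
Apply events with t <= 9 (1 events):
  after event 1 (t=6: SET p = -16): {p=-16}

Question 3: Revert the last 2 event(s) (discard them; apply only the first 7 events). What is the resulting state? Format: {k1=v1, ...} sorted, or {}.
Answer: {r=57}

Derivation:
Keep first 7 events (discard last 2):
  after event 1 (t=6: SET p = -16): {p=-16}
  after event 2 (t=12: DEC q by 2): {p=-16, q=-2}
  after event 3 (t=16: DEC p by 7): {p=-23, q=-2}
  after event 4 (t=24: DEL q): {p=-23}
  after event 5 (t=26: SET r = 49): {p=-23, r=49}
  after event 6 (t=29: DEL p): {r=49}
  after event 7 (t=32: INC r by 8): {r=57}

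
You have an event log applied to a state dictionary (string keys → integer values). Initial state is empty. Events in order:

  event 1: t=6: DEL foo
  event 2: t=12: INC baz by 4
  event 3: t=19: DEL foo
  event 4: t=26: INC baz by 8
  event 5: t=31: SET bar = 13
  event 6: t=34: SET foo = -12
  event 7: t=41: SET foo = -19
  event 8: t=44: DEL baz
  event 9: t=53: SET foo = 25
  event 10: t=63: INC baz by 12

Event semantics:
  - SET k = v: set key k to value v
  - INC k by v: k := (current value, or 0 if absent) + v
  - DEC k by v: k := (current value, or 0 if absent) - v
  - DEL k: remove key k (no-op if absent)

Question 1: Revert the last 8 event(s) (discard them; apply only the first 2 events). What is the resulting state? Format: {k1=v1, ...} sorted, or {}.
Keep first 2 events (discard last 8):
  after event 1 (t=6: DEL foo): {}
  after event 2 (t=12: INC baz by 4): {baz=4}

Answer: {baz=4}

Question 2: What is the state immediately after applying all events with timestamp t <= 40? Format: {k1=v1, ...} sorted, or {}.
Answer: {bar=13, baz=12, foo=-12}

Derivation:
Apply events with t <= 40 (6 events):
  after event 1 (t=6: DEL foo): {}
  after event 2 (t=12: INC baz by 4): {baz=4}
  after event 3 (t=19: DEL foo): {baz=4}
  after event 4 (t=26: INC baz by 8): {baz=12}
  after event 5 (t=31: SET bar = 13): {bar=13, baz=12}
  after event 6 (t=34: SET foo = -12): {bar=13, baz=12, foo=-12}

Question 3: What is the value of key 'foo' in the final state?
Answer: 25

Derivation:
Track key 'foo' through all 10 events:
  event 1 (t=6: DEL foo): foo (absent) -> (absent)
  event 2 (t=12: INC baz by 4): foo unchanged
  event 3 (t=19: DEL foo): foo (absent) -> (absent)
  event 4 (t=26: INC baz by 8): foo unchanged
  event 5 (t=31: SET bar = 13): foo unchanged
  event 6 (t=34: SET foo = -12): foo (absent) -> -12
  event 7 (t=41: SET foo = -19): foo -12 -> -19
  event 8 (t=44: DEL baz): foo unchanged
  event 9 (t=53: SET foo = 25): foo -19 -> 25
  event 10 (t=63: INC baz by 12): foo unchanged
Final: foo = 25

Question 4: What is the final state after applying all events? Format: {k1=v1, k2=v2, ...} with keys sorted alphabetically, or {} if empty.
  after event 1 (t=6: DEL foo): {}
  after event 2 (t=12: INC baz by 4): {baz=4}
  after event 3 (t=19: DEL foo): {baz=4}
  after event 4 (t=26: INC baz by 8): {baz=12}
  after event 5 (t=31: SET bar = 13): {bar=13, baz=12}
  after event 6 (t=34: SET foo = -12): {bar=13, baz=12, foo=-12}
  after event 7 (t=41: SET foo = -19): {bar=13, baz=12, foo=-19}
  after event 8 (t=44: DEL baz): {bar=13, foo=-19}
  after event 9 (t=53: SET foo = 25): {bar=13, foo=25}
  after event 10 (t=63: INC baz by 12): {bar=13, baz=12, foo=25}

Answer: {bar=13, baz=12, foo=25}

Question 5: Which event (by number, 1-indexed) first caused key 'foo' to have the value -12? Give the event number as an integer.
Looking for first event where foo becomes -12:
  event 6: foo (absent) -> -12  <-- first match

Answer: 6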